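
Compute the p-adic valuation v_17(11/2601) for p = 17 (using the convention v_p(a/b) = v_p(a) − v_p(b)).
v_17(11/2601) = -2

Factor powers of 17 from the numerator and denominator of the reduced fraction: 11 = 17^0 · 11 and 2601 = 17^2 · 9. Apply v_p(a/b) = v_p(a) − v_p(b): v_17(11/2601) = 0 − 2 = -2.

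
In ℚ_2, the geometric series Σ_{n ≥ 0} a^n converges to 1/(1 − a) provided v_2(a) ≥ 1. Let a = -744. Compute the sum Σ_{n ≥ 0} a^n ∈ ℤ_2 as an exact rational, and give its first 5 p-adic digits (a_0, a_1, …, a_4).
Σ a^n = 1/(1 − a) = 1/745;  first 5 digits = (1, 0, 0, 1, 1)

v_2(a) = 3 ≥ 1, so the series converges in ℤ_2 to 1/(1 − a) = 1/(1 − (-744)) = 1/745. Expand this rational in ℤ_2: compute digits iteratively via d_i = x_i mod 2, x_{i+1} = (x_i − d_i)/2. The first 5 digits are (1, 0, 0, 1, 1).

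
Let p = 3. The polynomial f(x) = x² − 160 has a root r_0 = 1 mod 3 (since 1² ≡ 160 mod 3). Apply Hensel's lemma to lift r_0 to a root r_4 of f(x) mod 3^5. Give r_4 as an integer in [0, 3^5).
r_4 = 103 (mod 243)

Hensel's recurrence: r_{i+1} = r_i − f(r_i)·(f′(r_i))^{-1} mod 3^{i+2}, with f′(x) = 2x. Iterate:
  r_0 = 1 (mod 3)
  r_1 = 4 (mod 9)
  r_2 = 22 (mod 27)
  r_3 = 22 (mod 81)
  r_4 = 103 (mod 243)
Final: r_4 = 103, and one checks f(r_4) ≡ 0 mod 3^5.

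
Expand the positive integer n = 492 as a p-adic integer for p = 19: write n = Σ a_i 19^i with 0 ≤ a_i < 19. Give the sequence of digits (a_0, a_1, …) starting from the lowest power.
(a_0, a_1, …) = (17, 6, 1)

Repeated division by 19 gives the digits low-to-high: 492 = 17 + 6·19^1 + 1·19^2. Digit sequence: (17, 6, 1).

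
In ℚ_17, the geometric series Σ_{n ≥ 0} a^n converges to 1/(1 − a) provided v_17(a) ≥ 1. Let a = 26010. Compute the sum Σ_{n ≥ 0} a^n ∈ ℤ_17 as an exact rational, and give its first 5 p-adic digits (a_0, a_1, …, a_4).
Σ a^n = 1/(1 − a) = -1/26009;  first 5 digits = (1, 0, 5, 5, 8)

v_17(a) = 2 ≥ 1, so the series converges in ℤ_17 to 1/(1 − a) = 1/(1 − 26010) = -1/26009. Expand this rational in ℤ_17: compute digits iteratively via d_i = x_i mod 17, x_{i+1} = (x_i − d_i)/17. The first 5 digits are (1, 0, 5, 5, 8).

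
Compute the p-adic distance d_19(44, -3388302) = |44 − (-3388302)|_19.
d_19(44, -3388302) = 1/130321

Step 1 — x − y = 44 − (-3388302) = 3388346. Step 2 — v_19(3388346) = 4 (factor: 3388346 = (19^4 · 26); the sign does not affect v_p). Step 3 — |x − y|_19 = 19^{-4} = 1/130321.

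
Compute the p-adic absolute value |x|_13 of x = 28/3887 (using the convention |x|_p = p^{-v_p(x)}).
|28/3887|_13 = 169

Step 1 — compute v_13(x) by factoring powers of 13 out of the numerator and denominator: v_13(28/3887) = -2. Step 2 — apply |x|_p = p^{-v_p(x)} = 13^{2} = 169.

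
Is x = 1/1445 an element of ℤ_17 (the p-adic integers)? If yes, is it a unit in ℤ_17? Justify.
x ∉ ℤ_17 (v_17(x) = -2 < 0)

ℤ_17 = {x ∈ ℚ_17 : v_17(x) ≥ 0} and ℤ_17^× = {x ∈ ℤ_17 : v_17(x) = 0}. Here v_17(1/1445) = v_17(num) − v_17(den) = -2; compare against these criteria.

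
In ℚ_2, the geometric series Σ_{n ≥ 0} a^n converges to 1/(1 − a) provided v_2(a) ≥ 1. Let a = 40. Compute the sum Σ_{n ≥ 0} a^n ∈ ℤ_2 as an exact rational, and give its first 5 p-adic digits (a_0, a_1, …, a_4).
Σ a^n = 1/(1 − a) = -1/39;  first 5 digits = (1, 0, 0, 1, 0)

v_2(a) = 3 ≥ 1, so the series converges in ℤ_2 to 1/(1 − a) = 1/(1 − 40) = -1/39. Expand this rational in ℤ_2: compute digits iteratively via d_i = x_i mod 2, x_{i+1} = (x_i − d_i)/2. The first 5 digits are (1, 0, 0, 1, 0).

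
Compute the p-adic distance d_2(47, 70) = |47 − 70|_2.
d_2(47, 70) = 1

Step 1 — x − y = 47 − 70 = -23. Step 2 — v_2(-23) = 0 (factor: -23 = −(2^0 · 23); the sign does not affect v_p). Step 3 — |x − y|_2 = 2^{0} = 1.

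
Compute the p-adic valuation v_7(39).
v_7(39) = 0

v_7(n) is the largest exponent k such that 7^k divides n. Factor out: 39 = 7^0 · 39. (Sign doesn't affect v_p.) So v_7(39) = 0.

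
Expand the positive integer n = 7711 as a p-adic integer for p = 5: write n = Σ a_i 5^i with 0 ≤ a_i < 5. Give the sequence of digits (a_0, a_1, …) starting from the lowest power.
(a_0, a_1, …) = (1, 2, 3, 1, 2, 2)

Repeated division by 5 gives the digits low-to-high: 7711 = 1 + 2·5^1 + 3·5^2 + 1·5^3 + 2·5^4 + 2·5^5. Digit sequence: (1, 2, 3, 1, 2, 2).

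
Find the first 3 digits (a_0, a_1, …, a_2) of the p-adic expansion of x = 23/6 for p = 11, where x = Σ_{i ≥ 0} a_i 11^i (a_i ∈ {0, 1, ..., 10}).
(a_0, …, a_2) = (2, 2, 9)

v_11(23/6) = 0 (numerator and denominator both coprime to 11), so x ∈ ℤ_11^×. Compute digits iteratively via a_i = x_i mod 11, x_{i+1} = (x_i − a_i)/11, with x_0 = x:
  x_0 = 23/6;  a_0 = 2;  x_1 = (x_0 − 2)/11 = 1/6
  x_1 = 1/6;  a_1 = 2;  x_2 = (x_1 − 2)/11 = -1/6
  x_2 = -1/6;  a_2 = 9;  x_3 = (x_2 − 9)/11 = -5/6
Digits: (2, 2, 9).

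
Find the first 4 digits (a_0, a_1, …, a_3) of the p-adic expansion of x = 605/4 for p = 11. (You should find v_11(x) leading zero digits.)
(a_0, …, a_3) = (0, 0, 4, 8)

v_11(605/4) = 2, so a_0 = ... = a_1 = 0. Factor out: x = 11^2 · u with u = 5/4 a unit in ℤ_11. Expand u iteratively via a_{v+i} = u_i mod 11, u_{i+1} = (u_i − a_{v+i})/11:
  u_0 = 5/4;  a_2 = 4;  u_1 = (u_0 − 4)/11 = -1/4
  u_1 = -1/4;  a_3 = 8;  u_2 = (u_1 − 8)/11 = -3/4
Digits: (0, 0, 4, 8).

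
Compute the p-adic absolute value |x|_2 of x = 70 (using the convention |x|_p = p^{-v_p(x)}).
|70|_2 = 1/2

Step 1 — compute v_2(x) by factoring powers of 2 out of the numerator and denominator: v_2(70) = 1. Step 2 — apply |x|_p = p^{-v_p(x)} = 2^{-1} = 1/2.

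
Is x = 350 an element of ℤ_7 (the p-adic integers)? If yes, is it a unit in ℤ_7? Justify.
x ∈ ℤ_7 but not a unit; v_7(x) = 1 > 0

ℤ_7 = {x ∈ ℚ_7 : v_7(x) ≥ 0} and ℤ_7^× = {x ∈ ℤ_7 : v_7(x) = 0}. Here v_7(350) = v_7(num) − v_7(den) = 1; compare against these criteria.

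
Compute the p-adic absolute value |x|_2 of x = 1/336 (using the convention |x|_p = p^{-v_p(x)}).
|1/336|_2 = 16

Step 1 — compute v_2(x) by factoring powers of 2 out of the numerator and denominator: v_2(1/336) = -4. Step 2 — apply |x|_p = p^{-v_p(x)} = 2^{4} = 16.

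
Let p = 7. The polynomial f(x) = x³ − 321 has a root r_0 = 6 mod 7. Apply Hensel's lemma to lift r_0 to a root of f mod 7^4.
r_3 = 384 (mod 2401)

Hensel: r_{i+1} = r_i − f(r_i)/f′(r_i) mod 7^{i+2}, where f′(x) = 3x². Iterate:
  r_0 = 6 (mod 7)
  r_1 = 41 (mod 49)
  r_2 = 41 (mod 343)
  r_3 = 384 (mod 2401)
Final: r = 384 with f(r) ≡ 0 mod 7^4.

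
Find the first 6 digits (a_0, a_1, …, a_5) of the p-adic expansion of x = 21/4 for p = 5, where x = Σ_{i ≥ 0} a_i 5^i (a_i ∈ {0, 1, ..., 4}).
(a_0, …, a_5) = (4, 4, 3, 3, 3, 3)

v_5(21/4) = 0 (numerator and denominator both coprime to 5), so x ∈ ℤ_5^×. Compute digits iteratively via a_i = x_i mod 5, x_{i+1} = (x_i − a_i)/5, with x_0 = x:
  x_0 = 21/4;  a_0 = 4;  x_1 = (x_0 − 4)/5 = 1/4
  x_1 = 1/4;  a_1 = 4;  x_2 = (x_1 − 4)/5 = -3/4
  x_2 = -3/4;  a_2 = 3;  x_3 = (x_2 − 3)/5 = -3/4
  x_3 = -3/4;  a_3 = 3;  x_4 = (x_3 − 3)/5 = -3/4
  x_4 = -3/4;  a_4 = 3;  x_5 = (x_4 − 3)/5 = -3/4
  x_5 = -3/4;  a_5 = 3;  x_6 = (x_5 − 3)/5 = -3/4
Digits: (4, 4, 3, 3, 3, 3).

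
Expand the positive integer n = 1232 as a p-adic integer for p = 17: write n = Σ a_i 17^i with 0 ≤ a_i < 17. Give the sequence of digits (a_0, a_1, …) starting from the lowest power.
(a_0, a_1, …) = (8, 4, 4)

Repeated division by 17 gives the digits low-to-high: 1232 = 8 + 4·17^1 + 4·17^2. Digit sequence: (8, 4, 4).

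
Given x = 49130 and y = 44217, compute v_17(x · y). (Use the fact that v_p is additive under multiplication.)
v_17(2172381210) = 6

v_p(x) = 3 (factor: 49130 = 17^3 · 10); v_p(y) = 3 (factor: 44217 = 17^3 · 9). Additivity: v_p(xy) = v_p(x) + v_p(y) = 3 + 3 = 6. (Direct check: xy = 2172381210 = 17^6 · (90).)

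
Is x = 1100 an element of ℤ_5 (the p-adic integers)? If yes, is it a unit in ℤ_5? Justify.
x ∈ ℤ_5 but not a unit; v_5(x) = 2 > 0

ℤ_5 = {x ∈ ℚ_5 : v_5(x) ≥ 0} and ℤ_5^× = {x ∈ ℤ_5 : v_5(x) = 0}. Here v_5(1100) = v_5(num) − v_5(den) = 2; compare against these criteria.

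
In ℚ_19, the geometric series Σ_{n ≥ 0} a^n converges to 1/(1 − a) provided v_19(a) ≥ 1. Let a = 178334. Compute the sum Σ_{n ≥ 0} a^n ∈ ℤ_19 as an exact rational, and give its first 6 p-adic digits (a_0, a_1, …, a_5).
Σ a^n = 1/(1 − a) = -1/178333;  first 6 digits = (1, 0, 0, 7, 1, 0)

v_19(a) = 3 ≥ 1, so the series converges in ℤ_19 to 1/(1 − a) = 1/(1 − 178334) = -1/178333. Expand this rational in ℤ_19: compute digits iteratively via d_i = x_i mod 19, x_{i+1} = (x_i − d_i)/19. The first 6 digits are (1, 0, 0, 7, 1, 0).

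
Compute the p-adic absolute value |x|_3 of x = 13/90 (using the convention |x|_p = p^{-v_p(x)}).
|13/90|_3 = 9

Step 1 — compute v_3(x) by factoring powers of 3 out of the numerator and denominator: v_3(13/90) = -2. Step 2 — apply |x|_p = p^{-v_p(x)} = 3^{2} = 9.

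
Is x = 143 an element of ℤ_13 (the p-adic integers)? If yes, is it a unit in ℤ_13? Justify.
x ∈ ℤ_13 but not a unit; v_13(x) = 1 > 0

ℤ_13 = {x ∈ ℚ_13 : v_13(x) ≥ 0} and ℤ_13^× = {x ∈ ℤ_13 : v_13(x) = 0}. Here v_13(143) = v_13(num) − v_13(den) = 1; compare against these criteria.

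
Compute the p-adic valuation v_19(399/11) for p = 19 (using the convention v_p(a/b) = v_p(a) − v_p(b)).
v_19(399/11) = 1

Factor powers of 19 from the numerator and denominator of the reduced fraction: 399 = 19^1 · 21 and 11 = 19^0 · 11. Apply v_p(a/b) = v_p(a) − v_p(b): v_19(399/11) = 1 − 0 = 1.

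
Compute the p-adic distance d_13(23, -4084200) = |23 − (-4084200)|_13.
d_13(23, -4084200) = 1/371293

Step 1 — x − y = 23 − (-4084200) = 4084223. Step 2 — v_13(4084223) = 5 (factor: 4084223 = (13^5 · 11); the sign does not affect v_p). Step 3 — |x − y|_13 = 13^{-5} = 1/371293.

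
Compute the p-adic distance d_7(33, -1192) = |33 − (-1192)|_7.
d_7(33, -1192) = 1/49

Step 1 — x − y = 33 − (-1192) = 1225. Step 2 — v_7(1225) = 2 (factor: 1225 = (7^2 · 25); the sign does not affect v_p). Step 3 — |x − y|_7 = 7^{-2} = 1/49.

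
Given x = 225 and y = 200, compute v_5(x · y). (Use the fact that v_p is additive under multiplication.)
v_5(45000) = 4

v_p(x) = 2 (factor: 225 = 5^2 · 9); v_p(y) = 2 (factor: 200 = 5^2 · 8). Additivity: v_p(xy) = v_p(x) + v_p(y) = 2 + 2 = 4. (Direct check: xy = 45000 = 5^4 · (72).)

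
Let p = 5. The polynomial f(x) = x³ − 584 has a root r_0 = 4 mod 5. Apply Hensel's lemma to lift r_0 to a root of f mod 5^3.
r_2 = 94 (mod 125)

Hensel: r_{i+1} = r_i − f(r_i)/f′(r_i) mod 5^{i+2}, where f′(x) = 3x². Iterate:
  r_0 = 4 (mod 5)
  r_1 = 19 (mod 25)
  r_2 = 94 (mod 125)
Final: r = 94 with f(r) ≡ 0 mod 5^3.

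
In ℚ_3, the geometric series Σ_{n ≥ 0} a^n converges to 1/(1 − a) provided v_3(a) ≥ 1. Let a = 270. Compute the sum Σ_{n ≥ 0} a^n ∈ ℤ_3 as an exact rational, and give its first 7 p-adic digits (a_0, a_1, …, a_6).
Σ a^n = 1/(1 − a) = -1/269;  first 7 digits = (1, 0, 0, 1, 0, 1, 1)

v_3(a) = 3 ≥ 1, so the series converges in ℤ_3 to 1/(1 − a) = 1/(1 − 270) = -1/269. Expand this rational in ℤ_3: compute digits iteratively via d_i = x_i mod 3, x_{i+1} = (x_i − d_i)/3. The first 7 digits are (1, 0, 0, 1, 0, 1, 1).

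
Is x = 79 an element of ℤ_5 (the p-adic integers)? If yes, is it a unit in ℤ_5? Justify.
x ∈ ℤ_5^× (unit); v_5(x) = 0

ℤ_5 = {x ∈ ℚ_5 : v_5(x) ≥ 0} and ℤ_5^× = {x ∈ ℤ_5 : v_5(x) = 0}. Here v_5(79) = v_5(num) − v_5(den) = 0; compare against these criteria.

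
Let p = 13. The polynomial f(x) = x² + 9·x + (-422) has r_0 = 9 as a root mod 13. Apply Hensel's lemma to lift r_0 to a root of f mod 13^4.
r_3 = 26971 (mod 28561)

Hensel: r_{i+1} = r_i − f(r_i)·(f′(r_i))^{-1} mod 13^{i+2}, f′(x) = 2x + 9. Iterate:
  r_0 = 9 (mod 13)
  r_1 = 100 (mod 169)
  r_2 = 607 (mod 2197)
  r_3 = 26971 (mod 28561)
Final: r = 26971 satisfies f(r) ≡ 0 mod 13^4.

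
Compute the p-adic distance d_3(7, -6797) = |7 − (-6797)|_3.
d_3(7, -6797) = 1/243

Step 1 — x − y = 7 − (-6797) = 6804. Step 2 — v_3(6804) = 5 (factor: 6804 = (3^5 · 28); the sign does not affect v_p). Step 3 — |x − y|_3 = 3^{-5} = 1/243.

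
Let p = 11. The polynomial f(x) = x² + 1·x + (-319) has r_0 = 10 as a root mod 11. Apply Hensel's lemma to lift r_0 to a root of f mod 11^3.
r_2 = 285 (mod 1331)

Hensel: r_{i+1} = r_i − f(r_i)·(f′(r_i))^{-1} mod 11^{i+2}, f′(x) = 2x + 1. Iterate:
  r_0 = 10 (mod 11)
  r_1 = 43 (mod 121)
  r_2 = 285 (mod 1331)
Final: r = 285 satisfies f(r) ≡ 0 mod 11^3.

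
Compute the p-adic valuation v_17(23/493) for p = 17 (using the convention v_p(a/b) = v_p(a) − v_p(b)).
v_17(23/493) = -1

Factor powers of 17 from the numerator and denominator of the reduced fraction: 23 = 17^0 · 23 and 493 = 17^1 · 29. Apply v_p(a/b) = v_p(a) − v_p(b): v_17(23/493) = 0 − 1 = -1.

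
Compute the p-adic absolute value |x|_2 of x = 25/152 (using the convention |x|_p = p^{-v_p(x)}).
|25/152|_2 = 8

Step 1 — compute v_2(x) by factoring powers of 2 out of the numerator and denominator: v_2(25/152) = -3. Step 2 — apply |x|_p = p^{-v_p(x)} = 2^{3} = 8.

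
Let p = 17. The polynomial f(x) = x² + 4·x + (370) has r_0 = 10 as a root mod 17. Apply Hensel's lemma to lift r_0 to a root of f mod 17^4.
r_3 = 81559 (mod 83521)

Hensel: r_{i+1} = r_i − f(r_i)·(f′(r_i))^{-1} mod 17^{i+2}, f′(x) = 2x + 4. Iterate:
  r_0 = 10 (mod 17)
  r_1 = 61 (mod 289)
  r_2 = 2951 (mod 4913)
  r_3 = 81559 (mod 83521)
Final: r = 81559 satisfies f(r) ≡ 0 mod 17^4.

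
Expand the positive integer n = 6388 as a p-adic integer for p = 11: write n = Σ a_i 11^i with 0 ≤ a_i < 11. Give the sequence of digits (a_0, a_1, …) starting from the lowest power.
(a_0, a_1, …) = (8, 8, 8, 4)

Repeated division by 11 gives the digits low-to-high: 6388 = 8 + 8·11^1 + 8·11^2 + 4·11^3. Digit sequence: (8, 8, 8, 4).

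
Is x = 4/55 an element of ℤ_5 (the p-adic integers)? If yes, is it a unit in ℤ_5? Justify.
x ∉ ℤ_5 (v_5(x) = -1 < 0)

ℤ_5 = {x ∈ ℚ_5 : v_5(x) ≥ 0} and ℤ_5^× = {x ∈ ℤ_5 : v_5(x) = 0}. Here v_5(4/55) = v_5(num) − v_5(den) = -1; compare against these criteria.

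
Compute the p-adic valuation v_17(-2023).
v_17(-2023) = 2

v_17(n) is the largest exponent k such that 17^k divides n. Factor out: -2023 = -17^2 · 7. (Sign doesn't affect v_p.) So v_17(-2023) = 2.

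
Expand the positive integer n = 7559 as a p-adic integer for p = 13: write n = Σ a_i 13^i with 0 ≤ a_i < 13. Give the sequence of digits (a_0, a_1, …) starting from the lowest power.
(a_0, a_1, …) = (6, 9, 5, 3)

Repeated division by 13 gives the digits low-to-high: 7559 = 6 + 9·13^1 + 5·13^2 + 3·13^3. Digit sequence: (6, 9, 5, 3).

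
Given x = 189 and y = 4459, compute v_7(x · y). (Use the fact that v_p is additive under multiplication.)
v_7(842751) = 4

v_p(x) = 1 (factor: 189 = 7^1 · 27); v_p(y) = 3 (factor: 4459 = 7^3 · 13). Additivity: v_p(xy) = v_p(x) + v_p(y) = 1 + 3 = 4. (Direct check: xy = 842751 = 7^4 · (351).)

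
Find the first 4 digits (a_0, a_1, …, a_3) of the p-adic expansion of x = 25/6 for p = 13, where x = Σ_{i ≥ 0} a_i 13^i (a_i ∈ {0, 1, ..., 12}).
(a_0, …, a_3) = (2, 11, 10, 10)

v_13(25/6) = 0 (numerator and denominator both coprime to 13), so x ∈ ℤ_13^×. Compute digits iteratively via a_i = x_i mod 13, x_{i+1} = (x_i − a_i)/13, with x_0 = x:
  x_0 = 25/6;  a_0 = 2;  x_1 = (x_0 − 2)/13 = 1/6
  x_1 = 1/6;  a_1 = 11;  x_2 = (x_1 − 11)/13 = -5/6
  x_2 = -5/6;  a_2 = 10;  x_3 = (x_2 − 10)/13 = -5/6
  x_3 = -5/6;  a_3 = 10;  x_4 = (x_3 − 10)/13 = -5/6
Digits: (2, 11, 10, 10).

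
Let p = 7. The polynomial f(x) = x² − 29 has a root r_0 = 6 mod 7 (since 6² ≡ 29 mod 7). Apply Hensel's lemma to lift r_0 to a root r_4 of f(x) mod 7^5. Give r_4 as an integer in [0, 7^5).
r_4 = 5914 (mod 16807)

Hensel's recurrence: r_{i+1} = r_i − f(r_i)·(f′(r_i))^{-1} mod 7^{i+2}, with f′(x) = 2x. Iterate:
  r_0 = 6 (mod 7)
  r_1 = 34 (mod 49)
  r_2 = 83 (mod 343)
  r_3 = 1112 (mod 2401)
  r_4 = 5914 (mod 16807)
Final: r_4 = 5914, and one checks f(r_4) ≡ 0 mod 7^5.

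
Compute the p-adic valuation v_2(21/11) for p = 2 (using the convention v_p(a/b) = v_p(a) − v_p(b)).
v_2(21/11) = 0

Factor powers of 2 from the numerator and denominator of the reduced fraction: 21 = 2^0 · 21 and 11 = 2^0 · 11. Apply v_p(a/b) = v_p(a) − v_p(b): v_2(21/11) = 0 − 0 = 0.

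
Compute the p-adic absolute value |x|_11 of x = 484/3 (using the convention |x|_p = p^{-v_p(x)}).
|484/3|_11 = 1/121

Step 1 — compute v_11(x) by factoring powers of 11 out of the numerator and denominator: v_11(484/3) = 2. Step 2 — apply |x|_p = p^{-v_p(x)} = 11^{-2} = 1/121.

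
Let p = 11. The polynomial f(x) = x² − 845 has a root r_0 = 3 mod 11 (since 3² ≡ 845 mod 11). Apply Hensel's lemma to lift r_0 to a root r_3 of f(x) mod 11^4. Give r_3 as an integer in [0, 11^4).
r_3 = 2280 (mod 14641)

Hensel's recurrence: r_{i+1} = r_i − f(r_i)·(f′(r_i))^{-1} mod 11^{i+2}, with f′(x) = 2x. Iterate:
  r_0 = 3 (mod 11)
  r_1 = 102 (mod 121)
  r_2 = 949 (mod 1331)
  r_3 = 2280 (mod 14641)
Final: r_3 = 2280, and one checks f(r_3) ≡ 0 mod 11^4.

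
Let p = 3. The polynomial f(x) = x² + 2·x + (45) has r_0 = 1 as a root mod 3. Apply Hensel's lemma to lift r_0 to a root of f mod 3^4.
r_3 = 61 (mod 81)

Hensel: r_{i+1} = r_i − f(r_i)·(f′(r_i))^{-1} mod 3^{i+2}, f′(x) = 2x + 2. Iterate:
  r_0 = 1 (mod 3)
  r_1 = 7 (mod 9)
  r_2 = 7 (mod 27)
  r_3 = 61 (mod 81)
Final: r = 61 satisfies f(r) ≡ 0 mod 3^4.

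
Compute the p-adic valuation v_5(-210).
v_5(-210) = 1

v_5(n) is the largest exponent k such that 5^k divides n. Factor out: -210 = -5^1 · 42. (Sign doesn't affect v_p.) So v_5(-210) = 1.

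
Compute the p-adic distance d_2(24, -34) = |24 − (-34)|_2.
d_2(24, -34) = 1/2

Step 1 — x − y = 24 − (-34) = 58. Step 2 — v_2(58) = 1 (factor: 58 = (2^1 · 29); the sign does not affect v_p). Step 3 — |x − y|_2 = 2^{-1} = 1/2.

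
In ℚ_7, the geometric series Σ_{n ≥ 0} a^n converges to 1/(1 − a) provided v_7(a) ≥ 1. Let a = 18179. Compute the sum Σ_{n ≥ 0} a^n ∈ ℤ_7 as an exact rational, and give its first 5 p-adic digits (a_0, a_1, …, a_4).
Σ a^n = 1/(1 − a) = -1/18178;  first 5 digits = (1, 0, 0, 4, 0)

v_7(a) = 3 ≥ 1, so the series converges in ℤ_7 to 1/(1 − a) = 1/(1 − 18179) = -1/18178. Expand this rational in ℤ_7: compute digits iteratively via d_i = x_i mod 7, x_{i+1} = (x_i − d_i)/7. The first 5 digits are (1, 0, 0, 4, 0).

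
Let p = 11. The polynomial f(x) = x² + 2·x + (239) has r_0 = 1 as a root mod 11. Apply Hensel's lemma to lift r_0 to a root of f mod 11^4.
r_3 = 7261 (mod 14641)

Hensel: r_{i+1} = r_i − f(r_i)·(f′(r_i))^{-1} mod 11^{i+2}, f′(x) = 2x + 2. Iterate:
  r_0 = 1 (mod 11)
  r_1 = 1 (mod 121)
  r_2 = 606 (mod 1331)
  r_3 = 7261 (mod 14641)
Final: r = 7261 satisfies f(r) ≡ 0 mod 11^4.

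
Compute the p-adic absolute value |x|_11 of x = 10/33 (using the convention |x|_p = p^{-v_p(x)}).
|10/33|_11 = 11

Step 1 — compute v_11(x) by factoring powers of 11 out of the numerator and denominator: v_11(10/33) = -1. Step 2 — apply |x|_p = p^{-v_p(x)} = 11^{1} = 11.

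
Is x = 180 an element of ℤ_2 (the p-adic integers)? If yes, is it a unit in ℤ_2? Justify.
x ∈ ℤ_2 but not a unit; v_2(x) = 2 > 0

ℤ_2 = {x ∈ ℚ_2 : v_2(x) ≥ 0} and ℤ_2^× = {x ∈ ℤ_2 : v_2(x) = 0}. Here v_2(180) = v_2(num) − v_2(den) = 2; compare against these criteria.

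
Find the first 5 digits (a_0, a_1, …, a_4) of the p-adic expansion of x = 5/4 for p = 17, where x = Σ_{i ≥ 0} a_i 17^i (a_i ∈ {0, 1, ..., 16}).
(a_0, …, a_4) = (14, 12, 12, 12, 12)

v_17(5/4) = 0 (numerator and denominator both coprime to 17), so x ∈ ℤ_17^×. Compute digits iteratively via a_i = x_i mod 17, x_{i+1} = (x_i − a_i)/17, with x_0 = x:
  x_0 = 5/4;  a_0 = 14;  x_1 = (x_0 − 14)/17 = -3/4
  x_1 = -3/4;  a_1 = 12;  x_2 = (x_1 − 12)/17 = -3/4
  x_2 = -3/4;  a_2 = 12;  x_3 = (x_2 − 12)/17 = -3/4
  x_3 = -3/4;  a_3 = 12;  x_4 = (x_3 − 12)/17 = -3/4
  x_4 = -3/4;  a_4 = 12;  x_5 = (x_4 − 12)/17 = -3/4
Digits: (14, 12, 12, 12, 12).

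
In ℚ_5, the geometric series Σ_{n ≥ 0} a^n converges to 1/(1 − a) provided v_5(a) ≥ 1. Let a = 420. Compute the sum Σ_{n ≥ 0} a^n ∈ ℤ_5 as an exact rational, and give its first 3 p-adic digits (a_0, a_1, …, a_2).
Σ a^n = 1/(1 − a) = -1/419;  first 3 digits = (1, 4, 2)

v_5(a) = 1 ≥ 1, so the series converges in ℤ_5 to 1/(1 − a) = 1/(1 − 420) = -1/419. Expand this rational in ℤ_5: compute digits iteratively via d_i = x_i mod 5, x_{i+1} = (x_i − d_i)/5. The first 3 digits are (1, 4, 2).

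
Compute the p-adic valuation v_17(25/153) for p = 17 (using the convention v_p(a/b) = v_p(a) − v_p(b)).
v_17(25/153) = -1

Factor powers of 17 from the numerator and denominator of the reduced fraction: 25 = 17^0 · 25 and 153 = 17^1 · 9. Apply v_p(a/b) = v_p(a) − v_p(b): v_17(25/153) = 0 − 1 = -1.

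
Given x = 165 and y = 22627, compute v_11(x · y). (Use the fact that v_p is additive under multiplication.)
v_11(3733455) = 4

v_p(x) = 1 (factor: 165 = 11^1 · 15); v_p(y) = 3 (factor: 22627 = 11^3 · 17). Additivity: v_p(xy) = v_p(x) + v_p(y) = 1 + 3 = 4. (Direct check: xy = 3733455 = 11^4 · (255).)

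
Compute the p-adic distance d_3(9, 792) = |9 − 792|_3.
d_3(9, 792) = 1/27

Step 1 — x − y = 9 − 792 = -783. Step 2 — v_3(-783) = 3 (factor: -783 = −(3^3 · 29); the sign does not affect v_p). Step 3 — |x − y|_3 = 3^{-3} = 1/27.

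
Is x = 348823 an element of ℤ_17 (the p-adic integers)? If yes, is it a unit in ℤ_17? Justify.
x ∈ ℤ_17 but not a unit; v_17(x) = 3 > 0

ℤ_17 = {x ∈ ℚ_17 : v_17(x) ≥ 0} and ℤ_17^× = {x ∈ ℤ_17 : v_17(x) = 0}. Here v_17(348823) = v_17(num) − v_17(den) = 3; compare against these criteria.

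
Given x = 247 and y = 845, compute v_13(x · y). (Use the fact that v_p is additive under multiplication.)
v_13(208715) = 3

v_p(x) = 1 (factor: 247 = 13^1 · 19); v_p(y) = 2 (factor: 845 = 13^2 · 5). Additivity: v_p(xy) = v_p(x) + v_p(y) = 1 + 2 = 3. (Direct check: xy = 208715 = 13^3 · (95).)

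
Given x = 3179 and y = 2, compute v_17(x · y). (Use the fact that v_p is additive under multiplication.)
v_17(6358) = 2

v_p(x) = 2 (factor: 3179 = 17^2 · 11); v_p(y) = 0 (factor: 2 = 17^0 · 2). Additivity: v_p(xy) = v_p(x) + v_p(y) = 2 + 0 = 2. (Direct check: xy = 6358 = 17^2 · (22).)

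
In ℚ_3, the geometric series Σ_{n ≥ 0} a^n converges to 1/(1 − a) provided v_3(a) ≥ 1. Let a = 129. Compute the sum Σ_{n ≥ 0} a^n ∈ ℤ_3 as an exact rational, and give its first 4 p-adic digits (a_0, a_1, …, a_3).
Σ a^n = 1/(1 − a) = -1/128;  first 4 digits = (1, 1, 0, 1)

v_3(a) = 1 ≥ 1, so the series converges in ℤ_3 to 1/(1 − a) = 1/(1 − 129) = -1/128. Expand this rational in ℤ_3: compute digits iteratively via d_i = x_i mod 3, x_{i+1} = (x_i − d_i)/3. The first 4 digits are (1, 1, 0, 1).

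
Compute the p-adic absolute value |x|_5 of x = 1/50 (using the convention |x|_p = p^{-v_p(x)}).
|1/50|_5 = 25

Step 1 — compute v_5(x) by factoring powers of 5 out of the numerator and denominator: v_5(1/50) = -2. Step 2 — apply |x|_p = p^{-v_p(x)} = 5^{2} = 25.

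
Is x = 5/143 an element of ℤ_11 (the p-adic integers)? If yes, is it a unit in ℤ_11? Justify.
x ∉ ℤ_11 (v_11(x) = -1 < 0)

ℤ_11 = {x ∈ ℚ_11 : v_11(x) ≥ 0} and ℤ_11^× = {x ∈ ℤ_11 : v_11(x) = 0}. Here v_11(5/143) = v_11(num) − v_11(den) = -1; compare against these criteria.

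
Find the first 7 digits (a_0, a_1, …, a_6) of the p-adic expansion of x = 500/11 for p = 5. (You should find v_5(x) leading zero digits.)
(a_0, …, a_6) = (0, 0, 0, 4, 2, 4, 0)

v_5(500/11) = 3, so a_0 = ... = a_2 = 0. Factor out: x = 5^3 · u with u = 4/11 a unit in ℤ_5. Expand u iteratively via a_{v+i} = u_i mod 5, u_{i+1} = (u_i − a_{v+i})/5:
  u_0 = 4/11;  a_3 = 4;  u_1 = (u_0 − 4)/5 = -8/11
  u_1 = -8/11;  a_4 = 2;  u_2 = (u_1 − 2)/5 = -6/11
  u_2 = -6/11;  a_5 = 4;  u_3 = (u_2 − 4)/5 = -10/11
  u_3 = -10/11;  a_6 = 0;  u_4 = (u_3 − 0)/5 = -2/11
Digits: (0, 0, 0, 4, 2, 4, 0).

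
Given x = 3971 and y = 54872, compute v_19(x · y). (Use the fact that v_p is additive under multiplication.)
v_19(217896712) = 5

v_p(x) = 2 (factor: 3971 = 19^2 · 11); v_p(y) = 3 (factor: 54872 = 19^3 · 8). Additivity: v_p(xy) = v_p(x) + v_p(y) = 2 + 3 = 5. (Direct check: xy = 217896712 = 19^5 · (88).)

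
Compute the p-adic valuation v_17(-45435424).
v_17(-45435424) = 5

v_17(n) is the largest exponent k such that 17^k divides n. Factor out: -45435424 = -17^5 · 32. (Sign doesn't affect v_p.) So v_17(-45435424) = 5.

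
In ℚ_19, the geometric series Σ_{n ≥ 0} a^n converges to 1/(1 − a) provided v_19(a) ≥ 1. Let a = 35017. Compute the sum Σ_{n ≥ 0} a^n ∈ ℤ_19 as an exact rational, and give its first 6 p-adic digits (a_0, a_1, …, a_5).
Σ a^n = 1/(1 − a) = -1/35016;  first 6 digits = (1, 0, 2, 5, 4, 1)

v_19(a) = 2 ≥ 1, so the series converges in ℤ_19 to 1/(1 − a) = 1/(1 − 35017) = -1/35016. Expand this rational in ℤ_19: compute digits iteratively via d_i = x_i mod 19, x_{i+1} = (x_i − d_i)/19. The first 6 digits are (1, 0, 2, 5, 4, 1).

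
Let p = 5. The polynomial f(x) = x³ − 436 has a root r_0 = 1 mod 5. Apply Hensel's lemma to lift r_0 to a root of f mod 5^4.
r_3 = 371 (mod 625)

Hensel: r_{i+1} = r_i − f(r_i)/f′(r_i) mod 5^{i+2}, where f′(x) = 3x². Iterate:
  r_0 = 1 (mod 5)
  r_1 = 21 (mod 25)
  r_2 = 121 (mod 125)
  r_3 = 371 (mod 625)
Final: r = 371 with f(r) ≡ 0 mod 5^4.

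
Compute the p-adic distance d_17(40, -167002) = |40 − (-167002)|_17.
d_17(40, -167002) = 1/83521

Step 1 — x − y = 40 − (-167002) = 167042. Step 2 — v_17(167042) = 4 (factor: 167042 = (17^4 · 2); the sign does not affect v_p). Step 3 — |x − y|_17 = 17^{-4} = 1/83521.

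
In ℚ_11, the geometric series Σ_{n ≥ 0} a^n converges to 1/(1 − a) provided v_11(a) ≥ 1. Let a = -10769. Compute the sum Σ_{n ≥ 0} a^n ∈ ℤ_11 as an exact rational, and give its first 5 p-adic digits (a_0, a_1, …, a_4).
Σ a^n = 1/(1 − a) = 1/10770;  first 5 digits = (1, 0, 10, 2, 0)

v_11(a) = 2 ≥ 1, so the series converges in ℤ_11 to 1/(1 − a) = 1/(1 − (-10769)) = 1/10770. Expand this rational in ℤ_11: compute digits iteratively via d_i = x_i mod 11, x_{i+1} = (x_i − d_i)/11. The first 5 digits are (1, 0, 10, 2, 0).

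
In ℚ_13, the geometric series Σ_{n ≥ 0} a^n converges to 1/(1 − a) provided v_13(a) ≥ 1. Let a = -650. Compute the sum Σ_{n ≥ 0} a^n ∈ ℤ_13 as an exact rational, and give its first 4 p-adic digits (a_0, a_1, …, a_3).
Σ a^n = 1/(1 − a) = 1/651;  first 4 digits = (1, 2, 0, 5)

v_13(a) = 1 ≥ 1, so the series converges in ℤ_13 to 1/(1 − a) = 1/(1 − (-650)) = 1/651. Expand this rational in ℤ_13: compute digits iteratively via d_i = x_i mod 13, x_{i+1} = (x_i − d_i)/13. The first 4 digits are (1, 2, 0, 5).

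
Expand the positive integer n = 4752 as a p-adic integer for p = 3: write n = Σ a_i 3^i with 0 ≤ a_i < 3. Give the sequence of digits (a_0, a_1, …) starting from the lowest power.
(a_0, a_1, …) = (0, 0, 0, 2, 1, 1, 0, 2)

Repeated division by 3 gives the digits low-to-high: 4752 = 2·3^3 + 1·3^4 + 1·3^5 + 2·3^7. Digit sequence: (0, 0, 0, 2, 1, 1, 0, 2).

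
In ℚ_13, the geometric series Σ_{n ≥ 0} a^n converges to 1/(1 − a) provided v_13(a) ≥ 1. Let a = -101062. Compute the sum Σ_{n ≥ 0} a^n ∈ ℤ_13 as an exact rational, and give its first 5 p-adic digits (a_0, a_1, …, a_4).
Σ a^n = 1/(1 − a) = 1/101063;  first 5 digits = (1, 0, 0, 6, 9)

v_13(a) = 3 ≥ 1, so the series converges in ℤ_13 to 1/(1 − a) = 1/(1 − (-101062)) = 1/101063. Expand this rational in ℤ_13: compute digits iteratively via d_i = x_i mod 13, x_{i+1} = (x_i − d_i)/13. The first 5 digits are (1, 0, 0, 6, 9).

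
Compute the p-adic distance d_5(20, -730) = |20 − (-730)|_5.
d_5(20, -730) = 1/125

Step 1 — x − y = 20 − (-730) = 750. Step 2 — v_5(750) = 3 (factor: 750 = (5^3 · 6); the sign does not affect v_p). Step 3 — |x − y|_5 = 5^{-3} = 1/125.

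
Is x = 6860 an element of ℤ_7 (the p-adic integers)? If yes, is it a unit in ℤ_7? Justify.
x ∈ ℤ_7 but not a unit; v_7(x) = 3 > 0

ℤ_7 = {x ∈ ℚ_7 : v_7(x) ≥ 0} and ℤ_7^× = {x ∈ ℤ_7 : v_7(x) = 0}. Here v_7(6860) = v_7(num) − v_7(den) = 3; compare against these criteria.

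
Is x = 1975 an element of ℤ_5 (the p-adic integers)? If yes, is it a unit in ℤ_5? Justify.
x ∈ ℤ_5 but not a unit; v_5(x) = 2 > 0

ℤ_5 = {x ∈ ℚ_5 : v_5(x) ≥ 0} and ℤ_5^× = {x ∈ ℤ_5 : v_5(x) = 0}. Here v_5(1975) = v_5(num) − v_5(den) = 2; compare against these criteria.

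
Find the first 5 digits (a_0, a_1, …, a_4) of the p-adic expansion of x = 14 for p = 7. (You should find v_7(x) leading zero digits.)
(a_0, …, a_4) = (0, 2, 0, 0, 0)

v_7(14) = 1, so a_0 = ... = a_0 = 0. Factor out: x = 7^1 · u with u = 2 a unit in ℤ_7. Expand u iteratively via a_{v+i} = u_i mod 7, u_{i+1} = (u_i − a_{v+i})/7:
  u_0 = 2;  a_1 = 2;  u_1 = (u_0 − 2)/7 = 0
  u_1 = 0;  a_2 = 0;  u_2 = (u_1 − 0)/7 = 0
  u_2 = 0;  a_3 = 0;  u_3 = (u_2 − 0)/7 = 0
  u_3 = 0;  a_4 = 0;  u_4 = (u_3 − 0)/7 = 0
Digits: (0, 2, 0, 0, 0).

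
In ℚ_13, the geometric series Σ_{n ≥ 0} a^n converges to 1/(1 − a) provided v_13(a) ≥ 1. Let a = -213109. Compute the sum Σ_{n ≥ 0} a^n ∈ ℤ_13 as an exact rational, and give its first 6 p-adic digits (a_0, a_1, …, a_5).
Σ a^n = 1/(1 − a) = 1/213110;  first 6 digits = (1, 0, 0, 7, 5, 12)

v_13(a) = 3 ≥ 1, so the series converges in ℤ_13 to 1/(1 − a) = 1/(1 − (-213109)) = 1/213110. Expand this rational in ℤ_13: compute digits iteratively via d_i = x_i mod 13, x_{i+1} = (x_i − d_i)/13. The first 6 digits are (1, 0, 0, 7, 5, 12).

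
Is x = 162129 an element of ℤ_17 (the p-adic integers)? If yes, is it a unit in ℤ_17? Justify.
x ∈ ℤ_17 but not a unit; v_17(x) = 3 > 0

ℤ_17 = {x ∈ ℚ_17 : v_17(x) ≥ 0} and ℤ_17^× = {x ∈ ℤ_17 : v_17(x) = 0}. Here v_17(162129) = v_17(num) − v_17(den) = 3; compare against these criteria.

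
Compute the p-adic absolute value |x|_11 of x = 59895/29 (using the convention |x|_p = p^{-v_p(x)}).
|59895/29|_11 = 1/1331

Step 1 — compute v_11(x) by factoring powers of 11 out of the numerator and denominator: v_11(59895/29) = 3. Step 2 — apply |x|_p = p^{-v_p(x)} = 11^{-3} = 1/1331.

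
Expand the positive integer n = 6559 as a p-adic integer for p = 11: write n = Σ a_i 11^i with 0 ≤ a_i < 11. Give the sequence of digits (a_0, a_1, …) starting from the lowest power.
(a_0, a_1, …) = (3, 2, 10, 4)

Repeated division by 11 gives the digits low-to-high: 6559 = 3 + 2·11^1 + 10·11^2 + 4·11^3. Digit sequence: (3, 2, 10, 4).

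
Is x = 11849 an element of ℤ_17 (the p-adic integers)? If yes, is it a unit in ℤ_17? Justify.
x ∈ ℤ_17 but not a unit; v_17(x) = 2 > 0

ℤ_17 = {x ∈ ℚ_17 : v_17(x) ≥ 0} and ℤ_17^× = {x ∈ ℤ_17 : v_17(x) = 0}. Here v_17(11849) = v_17(num) − v_17(den) = 2; compare against these criteria.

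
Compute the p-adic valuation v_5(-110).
v_5(-110) = 1

v_5(n) is the largest exponent k such that 5^k divides n. Factor out: -110 = -5^1 · 22. (Sign doesn't affect v_p.) So v_5(-110) = 1.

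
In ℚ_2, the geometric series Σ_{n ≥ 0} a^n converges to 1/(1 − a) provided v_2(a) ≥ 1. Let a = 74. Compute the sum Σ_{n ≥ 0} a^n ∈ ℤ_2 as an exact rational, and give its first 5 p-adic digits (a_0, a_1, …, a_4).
Σ a^n = 1/(1 − a) = -1/73;  first 5 digits = (1, 1, 1, 0, 0)

v_2(a) = 1 ≥ 1, so the series converges in ℤ_2 to 1/(1 − a) = 1/(1 − 74) = -1/73. Expand this rational in ℤ_2: compute digits iteratively via d_i = x_i mod 2, x_{i+1} = (x_i − d_i)/2. The first 5 digits are (1, 1, 1, 0, 0).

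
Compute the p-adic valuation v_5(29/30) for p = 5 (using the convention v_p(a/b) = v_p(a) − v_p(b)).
v_5(29/30) = -1

Factor powers of 5 from the numerator and denominator of the reduced fraction: 29 = 5^0 · 29 and 30 = 5^1 · 6. Apply v_p(a/b) = v_p(a) − v_p(b): v_5(29/30) = 0 − 1 = -1.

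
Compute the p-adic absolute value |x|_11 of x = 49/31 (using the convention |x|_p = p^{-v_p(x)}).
|49/31|_11 = 1

Step 1 — compute v_11(x) by factoring powers of 11 out of the numerator and denominator: v_11(49/31) = 0. Step 2 — apply |x|_p = p^{-v_p(x)} = 11^{0} = 1.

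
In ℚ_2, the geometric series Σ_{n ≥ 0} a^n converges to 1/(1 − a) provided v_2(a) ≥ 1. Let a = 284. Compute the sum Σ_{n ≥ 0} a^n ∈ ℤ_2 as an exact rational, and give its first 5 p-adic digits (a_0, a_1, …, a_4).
Σ a^n = 1/(1 − a) = -1/283;  first 5 digits = (1, 0, 1, 1, 0)

v_2(a) = 2 ≥ 1, so the series converges in ℤ_2 to 1/(1 − a) = 1/(1 − 284) = -1/283. Expand this rational in ℤ_2: compute digits iteratively via d_i = x_i mod 2, x_{i+1} = (x_i − d_i)/2. The first 5 digits are (1, 0, 1, 1, 0).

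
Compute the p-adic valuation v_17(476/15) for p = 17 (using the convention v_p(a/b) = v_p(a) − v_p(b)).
v_17(476/15) = 1

Factor powers of 17 from the numerator and denominator of the reduced fraction: 476 = 17^1 · 28 and 15 = 17^0 · 15. Apply v_p(a/b) = v_p(a) − v_p(b): v_17(476/15) = 1 − 0 = 1.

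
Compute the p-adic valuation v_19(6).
v_19(6) = 0

v_19(n) is the largest exponent k such that 19^k divides n. Factor out: 6 = 19^0 · 6. (Sign doesn't affect v_p.) So v_19(6) = 0.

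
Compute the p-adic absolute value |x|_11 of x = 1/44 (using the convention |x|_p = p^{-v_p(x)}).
|1/44|_11 = 11

Step 1 — compute v_11(x) by factoring powers of 11 out of the numerator and denominator: v_11(1/44) = -1. Step 2 — apply |x|_p = p^{-v_p(x)} = 11^{1} = 11.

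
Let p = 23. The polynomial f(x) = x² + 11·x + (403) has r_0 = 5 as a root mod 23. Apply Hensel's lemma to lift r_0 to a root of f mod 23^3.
r_2 = 6330 (mod 12167)

Hensel: r_{i+1} = r_i − f(r_i)·(f′(r_i))^{-1} mod 23^{i+2}, f′(x) = 2x + 11. Iterate:
  r_0 = 5 (mod 23)
  r_1 = 511 (mod 529)
  r_2 = 6330 (mod 12167)
Final: r = 6330 satisfies f(r) ≡ 0 mod 23^3.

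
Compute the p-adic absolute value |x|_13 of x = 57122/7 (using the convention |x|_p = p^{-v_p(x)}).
|57122/7|_13 = 1/28561

Step 1 — compute v_13(x) by factoring powers of 13 out of the numerator and denominator: v_13(57122/7) = 4. Step 2 — apply |x|_p = p^{-v_p(x)} = 13^{-4} = 1/28561.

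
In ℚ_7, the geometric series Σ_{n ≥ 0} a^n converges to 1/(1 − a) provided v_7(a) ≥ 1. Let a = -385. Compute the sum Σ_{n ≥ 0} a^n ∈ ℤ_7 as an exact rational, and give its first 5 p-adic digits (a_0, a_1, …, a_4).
Σ a^n = 1/(1 − a) = 1/386;  first 5 digits = (1, 1, 0, 5, 3)

v_7(a) = 1 ≥ 1, so the series converges in ℤ_7 to 1/(1 − a) = 1/(1 − (-385)) = 1/386. Expand this rational in ℤ_7: compute digits iteratively via d_i = x_i mod 7, x_{i+1} = (x_i − d_i)/7. The first 5 digits are (1, 1, 0, 5, 3).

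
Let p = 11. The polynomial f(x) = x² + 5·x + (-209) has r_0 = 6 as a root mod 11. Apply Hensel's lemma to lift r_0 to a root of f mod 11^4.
r_3 = 2954 (mod 14641)

Hensel: r_{i+1} = r_i − f(r_i)·(f′(r_i))^{-1} mod 11^{i+2}, f′(x) = 2x + 5. Iterate:
  r_0 = 6 (mod 11)
  r_1 = 50 (mod 121)
  r_2 = 292 (mod 1331)
  r_3 = 2954 (mod 14641)
Final: r = 2954 satisfies f(r) ≡ 0 mod 11^4.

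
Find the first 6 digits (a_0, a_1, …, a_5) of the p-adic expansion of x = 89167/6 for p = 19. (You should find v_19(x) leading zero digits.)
(a_0, …, a_5) = (0, 0, 0, 18, 15, 15)

v_19(89167/6) = 3, so a_0 = ... = a_2 = 0. Factor out: x = 19^3 · u with u = 13/6 a unit in ℤ_19. Expand u iteratively via a_{v+i} = u_i mod 19, u_{i+1} = (u_i − a_{v+i})/19:
  u_0 = 13/6;  a_3 = 18;  u_1 = (u_0 − 18)/19 = -5/6
  u_1 = -5/6;  a_4 = 15;  u_2 = (u_1 − 15)/19 = -5/6
  u_2 = -5/6;  a_5 = 15;  u_3 = (u_2 − 15)/19 = -5/6
Digits: (0, 0, 0, 18, 15, 15).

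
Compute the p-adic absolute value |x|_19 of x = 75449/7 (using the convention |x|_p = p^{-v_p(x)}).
|75449/7|_19 = 1/6859

Step 1 — compute v_19(x) by factoring powers of 19 out of the numerator and denominator: v_19(75449/7) = 3. Step 2 — apply |x|_p = p^{-v_p(x)} = 19^{-3} = 1/6859.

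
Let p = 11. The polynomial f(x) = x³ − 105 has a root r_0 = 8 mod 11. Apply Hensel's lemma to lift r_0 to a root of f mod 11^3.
r_2 = 459 (mod 1331)

Hensel: r_{i+1} = r_i − f(r_i)/f′(r_i) mod 11^{i+2}, where f′(x) = 3x². Iterate:
  r_0 = 8 (mod 11)
  r_1 = 96 (mod 121)
  r_2 = 459 (mod 1331)
Final: r = 459 with f(r) ≡ 0 mod 11^3.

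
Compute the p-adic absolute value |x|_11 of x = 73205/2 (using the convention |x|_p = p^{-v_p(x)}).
|73205/2|_11 = 1/14641

Step 1 — compute v_11(x) by factoring powers of 11 out of the numerator and denominator: v_11(73205/2) = 4. Step 2 — apply |x|_p = p^{-v_p(x)} = 11^{-4} = 1/14641.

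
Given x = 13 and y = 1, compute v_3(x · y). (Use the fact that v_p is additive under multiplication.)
v_3(13) = 0

v_p(x) = 0 (factor: 13 = 3^0 · 13); v_p(y) = 0 (factor: 1 = 3^0 · 1). Additivity: v_p(xy) = v_p(x) + v_p(y) = 0 + 0 = 0. (Direct check: xy = 13 = 3^0 · (13).)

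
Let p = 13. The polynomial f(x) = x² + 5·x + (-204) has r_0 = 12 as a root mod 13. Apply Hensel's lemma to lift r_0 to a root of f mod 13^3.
r_2 = 12 (mod 2197)

Hensel: r_{i+1} = r_i − f(r_i)·(f′(r_i))^{-1} mod 13^{i+2}, f′(x) = 2x + 5. Iterate:
  r_0 = 12 (mod 13)
  r_1 = 12 (mod 169)
  r_2 = 12 (mod 2197)
Final: r = 12 satisfies f(r) ≡ 0 mod 13^3.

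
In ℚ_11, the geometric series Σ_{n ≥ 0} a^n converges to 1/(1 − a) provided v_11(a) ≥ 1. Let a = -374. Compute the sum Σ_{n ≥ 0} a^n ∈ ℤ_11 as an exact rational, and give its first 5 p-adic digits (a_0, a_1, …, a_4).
Σ a^n = 1/(1 − a) = 1/375;  first 5 digits = (1, 10, 8, 4, 1)

v_11(a) = 1 ≥ 1, so the series converges in ℤ_11 to 1/(1 − a) = 1/(1 − (-374)) = 1/375. Expand this rational in ℤ_11: compute digits iteratively via d_i = x_i mod 11, x_{i+1} = (x_i − d_i)/11. The first 5 digits are (1, 10, 8, 4, 1).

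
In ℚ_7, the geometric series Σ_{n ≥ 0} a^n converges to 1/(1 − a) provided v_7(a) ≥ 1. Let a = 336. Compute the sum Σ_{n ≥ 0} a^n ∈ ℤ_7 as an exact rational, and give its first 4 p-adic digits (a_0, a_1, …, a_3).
Σ a^n = 1/(1 − a) = -1/335;  first 4 digits = (1, 6, 0, 0)

v_7(a) = 1 ≥ 1, so the series converges in ℤ_7 to 1/(1 − a) = 1/(1 − 336) = -1/335. Expand this rational in ℤ_7: compute digits iteratively via d_i = x_i mod 7, x_{i+1} = (x_i − d_i)/7. The first 4 digits are (1, 6, 0, 0).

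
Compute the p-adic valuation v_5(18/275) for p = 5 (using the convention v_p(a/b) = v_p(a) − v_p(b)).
v_5(18/275) = -2

Factor powers of 5 from the numerator and denominator of the reduced fraction: 18 = 5^0 · 18 and 275 = 5^2 · 11. Apply v_p(a/b) = v_p(a) − v_p(b): v_5(18/275) = 0 − 2 = -2.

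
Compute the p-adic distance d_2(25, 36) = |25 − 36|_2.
d_2(25, 36) = 1

Step 1 — x − y = 25 − 36 = -11. Step 2 — v_2(-11) = 0 (factor: -11 = −(2^0 · 11); the sign does not affect v_p). Step 3 — |x − y|_2 = 2^{0} = 1.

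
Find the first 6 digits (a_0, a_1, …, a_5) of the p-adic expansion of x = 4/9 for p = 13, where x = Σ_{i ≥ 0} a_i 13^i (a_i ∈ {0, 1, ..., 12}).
(a_0, …, a_5) = (12, 2, 7, 11, 2, 7)

v_13(4/9) = 0 (numerator and denominator both coprime to 13), so x ∈ ℤ_13^×. Compute digits iteratively via a_i = x_i mod 13, x_{i+1} = (x_i − a_i)/13, with x_0 = x:
  x_0 = 4/9;  a_0 = 12;  x_1 = (x_0 − 12)/13 = -8/9
  x_1 = -8/9;  a_1 = 2;  x_2 = (x_1 − 2)/13 = -2/9
  x_2 = -2/9;  a_2 = 7;  x_3 = (x_2 − 7)/13 = -5/9
  x_3 = -5/9;  a_3 = 11;  x_4 = (x_3 − 11)/13 = -8/9
  x_4 = -8/9;  a_4 = 2;  x_5 = (x_4 − 2)/13 = -2/9
  x_5 = -2/9;  a_5 = 7;  x_6 = (x_5 − 7)/13 = -5/9
Digits: (12, 2, 7, 11, 2, 7).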